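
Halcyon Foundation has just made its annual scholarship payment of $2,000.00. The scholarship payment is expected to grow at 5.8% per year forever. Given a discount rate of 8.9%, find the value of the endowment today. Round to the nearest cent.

$68258.06

D₁ = D₀ × (1 + g) = $2,000.00 × 1.058 = $2,116.0000
Growing perpetuity: P = D₁ / (r − g) = $2,116.0000 / (0.089 − 0.058) = $68,258.06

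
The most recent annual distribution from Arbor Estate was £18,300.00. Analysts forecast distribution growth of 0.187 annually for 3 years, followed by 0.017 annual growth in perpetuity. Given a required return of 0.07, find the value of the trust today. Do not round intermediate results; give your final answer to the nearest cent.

D_1 = 21722.10000
D_2 = 25784.13270
D_3 = 30605.76551
Terminal value at year 3: TV = D_3×(1+g_2)/(r−g_2) = 31126.06353/0.053 = 587284.21752
P_0 = D_1/(1+r)^1 + D_2/(1+r)^2 + D_3/(1+r)^3 + TV/(1+r)^3
    = 20301.02804 + 22520.86008 + 24983.42141 + 479398.85989 = 547204.16942

£547204.17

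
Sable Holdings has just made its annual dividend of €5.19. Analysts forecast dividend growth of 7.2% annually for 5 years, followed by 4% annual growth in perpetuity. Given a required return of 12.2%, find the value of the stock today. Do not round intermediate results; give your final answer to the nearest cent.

€75.09

D_1 = 5.56368
D_2 = 5.96426
D_3 = 6.39369
D_4 = 6.85404
D_5 = 7.34753
Terminal value at year 5: TV = D_5×(1+g_2)/(r−g_2) = 7.64143/0.082 = 93.18817
P_0 = D_1/(1+r)^1 + D_2/(1+r)^2 + D_3/(1+r)^3 + D_4/(1+r)^4 + D_5/(1+r)^5 + TV/(1+r)^5
    = 4.95872 + 4.73774 + 4.52661 + 4.32489 + 4.13216 + 52.40787 = 75.08798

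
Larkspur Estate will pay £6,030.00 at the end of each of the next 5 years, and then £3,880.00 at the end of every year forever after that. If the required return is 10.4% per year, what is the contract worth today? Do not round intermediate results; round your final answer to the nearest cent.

£45375.28

PV of 5-year annuity: £6,030.00 × [1 − (1+0.104)^−5] / 0.104 = 22626.76530
Perpetuity value at year 5: £3,880.00 / 0.104 = 37307.69231
PV of perpetuity: 37307.69231 / (1+0.104)^5 = 22748.51331
Total PV = 22626.76530 + 22748.51331 = 45375.27861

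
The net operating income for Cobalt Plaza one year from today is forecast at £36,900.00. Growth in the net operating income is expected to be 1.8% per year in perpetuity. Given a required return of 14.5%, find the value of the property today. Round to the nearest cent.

Growing perpetuity: P = D₁ / (r − g) = £36,900.0000 / (0.145 − 0.018) = £290,551.18

£290551.18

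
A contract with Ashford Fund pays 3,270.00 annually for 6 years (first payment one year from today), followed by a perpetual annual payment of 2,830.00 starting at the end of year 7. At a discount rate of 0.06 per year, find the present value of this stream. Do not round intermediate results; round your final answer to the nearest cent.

49330.29

PV of 6-year annuity: 3,270.00 × [1 − (1+0.06)^−6] / 0.06 = 16079.65055
Perpetuity value at year 6: 2,830.00 / 0.06 = 47166.66667
PV of perpetuity: 47166.66667 / (1+0.06)^6 = 33250.63882
Total PV = 16079.65055 + 33250.63882 = 49330.28937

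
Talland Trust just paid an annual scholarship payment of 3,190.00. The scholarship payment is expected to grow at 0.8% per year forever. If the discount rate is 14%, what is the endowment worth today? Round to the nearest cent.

24360.00

D₁ = D₀ × (1 + g) = 3,190.00 × 1.008 = 3,215.5200
Growing perpetuity: P = D₁ / (r − g) = 3,215.5200 / (0.14 − 0.008) = 24,360.00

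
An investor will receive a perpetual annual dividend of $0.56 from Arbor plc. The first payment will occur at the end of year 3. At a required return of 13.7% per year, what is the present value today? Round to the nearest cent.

Value at end of year 2: C / r = $0.56 / 0.137 = $4.0876
Discount to today: PV = $4.0876 / (1 + 0.137)^2 = $4.0876 / 1.292769 = $3.16

$3.16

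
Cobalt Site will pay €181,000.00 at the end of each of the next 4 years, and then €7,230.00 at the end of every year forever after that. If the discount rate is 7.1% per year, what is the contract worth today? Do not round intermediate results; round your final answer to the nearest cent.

PV of 4-year annuity: €181,000.00 × [1 − (1+0.071)^−4] / 0.071 = 611703.72936
Perpetuity value at year 4: €7,230.00 / 0.071 = 101830.98592
PV of perpetuity: 101830.98592 / (1+0.071)^4 = 77396.63253
Total PV = 611703.72936 + 77396.63253 = 689100.36189

€689100.36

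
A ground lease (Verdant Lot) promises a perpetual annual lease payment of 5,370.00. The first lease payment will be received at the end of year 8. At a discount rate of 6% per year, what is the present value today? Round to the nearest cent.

59522.61

Value at end of year 7: C / r = 5,370.00 / 0.06 = 89,500.0000
Discount to today: PV = 89,500.0000 / (1 + 0.06)^7 = 89,500.0000 / 1.503630 = 59,522.61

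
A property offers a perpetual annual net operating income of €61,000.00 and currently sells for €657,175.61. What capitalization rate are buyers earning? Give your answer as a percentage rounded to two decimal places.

P = C/r ⇒ r = C/P = €61,000.00/€657,175.61 = 0.092821

9.28%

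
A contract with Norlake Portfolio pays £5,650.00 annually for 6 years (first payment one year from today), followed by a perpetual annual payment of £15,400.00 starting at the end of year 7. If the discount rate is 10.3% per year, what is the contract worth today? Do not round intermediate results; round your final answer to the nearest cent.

£107421.50

PV of 6-year annuity: £5,650.00 × [1 − (1+0.103)^−6] / 0.103 = 24392.38754
Perpetuity value at year 6: £15,400.00 / 0.103 = 149514.56311
PV of perpetuity: 149514.56311 / (1+0.103)^6 = 83029.11742
Total PV = 24392.38754 + 83029.11742 = 107421.50496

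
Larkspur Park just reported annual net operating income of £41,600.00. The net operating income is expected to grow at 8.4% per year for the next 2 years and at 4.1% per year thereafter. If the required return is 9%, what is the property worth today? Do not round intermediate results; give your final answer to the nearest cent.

D_1 = 45094.40000
D_2 = 48882.32960
Terminal value at year 2: TV = D_2×(1+g_2)/(r−g_2) = 50886.50511/0.049 = 1038500.10436
P_0 = D_1/(1+r)^1 + D_2/(1+r)^2 + TV/(1+r)^2
    = 41371.00917 + 41143.27885 + 874084.76084 = 956599.04887

£956599.05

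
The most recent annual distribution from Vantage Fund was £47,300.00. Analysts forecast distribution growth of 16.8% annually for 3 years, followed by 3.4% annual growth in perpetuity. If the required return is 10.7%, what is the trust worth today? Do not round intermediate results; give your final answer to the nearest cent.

£945066.08

D_1 = 55246.40000
D_2 = 64527.79520
D_3 = 75368.46479
Terminal value at year 3: TV = D_3×(1+g_2)/(r−g_2) = 77930.99260/0.073 = 1067547.84379
P_0 = D_1/(1+r)^1 + D_2/(1+r)^2 + D_3/(1+r)^3 + TV/(1+r)^3
    = 49906.41373 + 52656.45098 + 55558.02597 + 786945.18975 = 945066.08043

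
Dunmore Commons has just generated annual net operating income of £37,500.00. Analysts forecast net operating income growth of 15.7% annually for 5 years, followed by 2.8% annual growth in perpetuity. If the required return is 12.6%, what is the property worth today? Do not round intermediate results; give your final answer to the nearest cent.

D_1 = 43387.50000
D_2 = 50199.33750
D_3 = 58080.63349
D_4 = 67199.29295
D_5 = 77749.58194
Terminal value at year 5: TV = D_5×(1+g_2)/(r−g_2) = 79926.57023/0.098 = 815577.24726
P_0 = D_1/(1+r)^1 + D_2/(1+r)^2 + D_3/(1+r)^3 + D_4/(1+r)^4 + D_5/(1+r)^5 + TV/(1+r)^5
    = 38532.41563 + 39593.25478 + 40683.29998 + 41803.35531 + 42954.24698 + 450581.28462 = 654147.85731

£654147.86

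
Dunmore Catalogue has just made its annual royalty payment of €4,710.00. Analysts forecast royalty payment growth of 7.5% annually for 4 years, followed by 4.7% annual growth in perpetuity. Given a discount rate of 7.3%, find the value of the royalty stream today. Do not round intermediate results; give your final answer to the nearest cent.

D_1 = 5063.25000
D_2 = 5442.99375
D_3 = 5851.21828
D_4 = 6290.05965
Terminal value at year 4: TV = D_4×(1+g_2)/(r−g_2) = 6585.69246/0.026 = 253295.86369
P_0 = D_1/(1+r)^1 + D_2/(1+r)^2 + D_3/(1+r)^3 + D_4/(1+r)^4 + TV/(1+r)^4
    = 4718.77912 + 4727.57461 + 4736.38649 + 4745.21480 + 191086.14983 = 210014.10486

€210014.10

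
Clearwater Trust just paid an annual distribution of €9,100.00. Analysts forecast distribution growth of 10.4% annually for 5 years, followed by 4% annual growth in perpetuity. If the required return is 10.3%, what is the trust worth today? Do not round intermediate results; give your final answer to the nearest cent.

€196528.33

D_1 = 10046.40000
D_2 = 11091.22560
D_3 = 12244.71306
D_4 = 13518.16322
D_5 = 14924.05220
Terminal value at year 5: TV = D_5×(1+g_2)/(r−g_2) = 15521.01428/0.063 = 246365.30609
P_0 = D_1/(1+r)^1 + D_2/(1+r)^2 + D_3/(1+r)^3 + D_4/(1+r)^4 + D_5/(1+r)^5 + TV/(1+r)^5
    = 9108.25023 + 9116.50793 + 9124.77313 + 9133.04581 + 9141.32600 + 150904.42919 = 196528.33229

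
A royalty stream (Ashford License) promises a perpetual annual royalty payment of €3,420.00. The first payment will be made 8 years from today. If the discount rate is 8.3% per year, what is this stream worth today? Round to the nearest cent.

Value at end of year 7: C / r = €3,420.00 / 0.083 = €41,204.8193
Discount to today: PV = €41,204.8193 / (1 + 0.083)^7 = €41,204.8193 / 1.747428 = €23,580.27

€23580.27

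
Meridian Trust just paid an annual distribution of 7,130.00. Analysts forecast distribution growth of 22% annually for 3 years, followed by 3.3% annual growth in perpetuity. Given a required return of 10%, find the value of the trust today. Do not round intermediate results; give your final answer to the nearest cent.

D_1 = 8698.60000
D_2 = 10612.29200
D_3 = 12946.99624
Terminal value at year 3: TV = D_3×(1+g_2)/(r−g_2) = 13374.24712/0.067 = 199615.62860
P_0 = D_1/(1+r)^1 + D_2/(1+r)^2 + D_3/(1+r)^3 + TV/(1+r)^3
    = 7907.81818 + 8770.48926 + 9727.26990 + 149974.17626 = 176379.75360

176379.75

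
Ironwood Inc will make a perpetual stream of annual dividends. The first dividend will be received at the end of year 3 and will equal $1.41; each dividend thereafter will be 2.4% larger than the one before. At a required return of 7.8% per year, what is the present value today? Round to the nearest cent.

Value at end of year 2: C₁ / (r − g) = $1.41 / (0.078 − 0.024) = $26.1111
Discount to today: PV = $26.1111 / (1 + 0.078)^2 = $26.1111 / 1.162084 = $22.47

$22.47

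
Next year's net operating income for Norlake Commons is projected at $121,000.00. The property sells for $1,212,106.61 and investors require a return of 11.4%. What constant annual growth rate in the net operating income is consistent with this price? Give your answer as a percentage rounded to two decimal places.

P = D₁/(r−g) ⇒ g = r − D₁/P = 0.114 − $121,000.00/$1,212,106.61 = 0.014174

1.42%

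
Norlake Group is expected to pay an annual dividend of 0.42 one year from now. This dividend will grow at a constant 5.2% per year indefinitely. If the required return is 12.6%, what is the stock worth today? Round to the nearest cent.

Growing perpetuity: P = D₁ / (r − g) = 0.4200 / (0.126 − 0.052) = 5.68

5.68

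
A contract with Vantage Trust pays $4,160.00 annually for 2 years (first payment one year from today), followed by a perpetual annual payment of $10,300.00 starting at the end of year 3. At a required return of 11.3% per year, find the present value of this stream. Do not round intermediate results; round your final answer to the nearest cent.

PV of 2-year annuity: $4,160.00 × [1 − (1+0.113)^−2] / 0.113 = 7095.81851
Perpetuity value at year 2: $10,300.00 / 0.113 = 91150.44248
PV of perpetuity: 91150.44248 / (1+0.113)^2 = 73581.46876
Total PV = 7095.81851 + 73581.46876 = 80677.28727

$80677.29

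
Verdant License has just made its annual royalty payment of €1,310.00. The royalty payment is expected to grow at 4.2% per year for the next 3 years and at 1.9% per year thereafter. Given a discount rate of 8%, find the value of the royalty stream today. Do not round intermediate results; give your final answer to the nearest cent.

€23313.72

D_1 = 1365.02000
D_2 = 1422.35084
D_3 = 1482.08958
Terminal value at year 3: TV = D_3×(1+g_2)/(r−g_2) = 1510.24928/0.061 = 24758.18487
P_0 = D_1/(1+r)^1 + D_2/(1+r)^2 + D_3/(1+r)^3 + TV/(1+r)^3
    = 1263.90741 + 1219.43659 + 1176.53049 + 19653.84538 = 23313.71987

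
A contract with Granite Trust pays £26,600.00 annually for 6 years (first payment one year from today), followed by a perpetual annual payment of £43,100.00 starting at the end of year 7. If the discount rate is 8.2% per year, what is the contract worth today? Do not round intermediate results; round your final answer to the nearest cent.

PV of 6-year annuity: £26,600.00 × [1 − (1+0.082)^−6] / 0.082 = 122226.05877
Perpetuity value at year 6: £43,100.00 / 0.082 = 525609.75610
PV of perpetuity: 525609.75610 / (1+0.082)^6 = 327566.78118
Total PV = 122226.05877 + 327566.78118 = 449792.83995

£449792.84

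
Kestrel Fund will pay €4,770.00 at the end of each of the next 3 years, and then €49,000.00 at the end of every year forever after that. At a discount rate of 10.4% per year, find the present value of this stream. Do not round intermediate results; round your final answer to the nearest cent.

€361930.37

PV of 3-year annuity: €4,770.00 × [1 − (1+0.104)^−3] / 0.104 = 11779.24492
Perpetuity value at year 3: €49,000.00 / 0.104 = 471153.84615
PV of perpetuity: 471153.84615 / (1+0.104)^3 = 350151.12058
Total PV = 11779.24492 + 350151.12058 = 361930.36550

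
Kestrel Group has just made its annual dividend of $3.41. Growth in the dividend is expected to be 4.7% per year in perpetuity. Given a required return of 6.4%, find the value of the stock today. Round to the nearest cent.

$210.02

D₁ = D₀ × (1 + g) = $3.41 × 1.047 = $3.5703
Growing perpetuity: P = D₁ / (r − g) = $3.5703 / (0.064 − 0.047) = $210.02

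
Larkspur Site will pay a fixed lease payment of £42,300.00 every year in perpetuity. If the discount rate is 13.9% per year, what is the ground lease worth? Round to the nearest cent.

Level perpetuity: PV = C / r = £42,300.00 / 0.139 = £304,316.55

£304316.55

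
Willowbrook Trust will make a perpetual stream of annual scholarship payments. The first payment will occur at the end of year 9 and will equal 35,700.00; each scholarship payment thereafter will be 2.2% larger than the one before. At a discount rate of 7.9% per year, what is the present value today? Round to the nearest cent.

340895.92

Value at end of year 8: C₁ / (r − g) = 35,700.00 / (0.079 − 0.022) = 626,315.7895
Discount to today: PV = 626,315.7895 / (1 + 0.079)^8 = 626,315.7895 / 1.837264 = 340,895.92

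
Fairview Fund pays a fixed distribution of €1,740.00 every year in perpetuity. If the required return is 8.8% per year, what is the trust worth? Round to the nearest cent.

Level perpetuity: PV = C / r = €1,740.00 / 0.088 = €19,772.73

€19772.73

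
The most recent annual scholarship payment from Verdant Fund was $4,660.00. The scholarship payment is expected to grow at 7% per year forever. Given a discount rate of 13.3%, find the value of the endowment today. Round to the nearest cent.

$79146.03

D₁ = D₀ × (1 + g) = $4,660.00 × 1.07 = $4,986.2000
Growing perpetuity: P = D₁ / (r − g) = $4,986.2000 / (0.133 − 0.07) = $79,146.03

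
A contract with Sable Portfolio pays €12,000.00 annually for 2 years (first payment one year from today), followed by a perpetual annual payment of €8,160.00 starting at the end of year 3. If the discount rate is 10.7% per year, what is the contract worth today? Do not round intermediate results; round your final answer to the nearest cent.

PV of 2-year annuity: €12,000.00 × [1 − (1+0.107)^−2] / 0.107 = 20632.43758
Perpetuity value at year 2: €8,160.00 / 0.107 = 76261.68224
PV of perpetuity: 76261.68224 / (1+0.107)^2 = 62231.62469
Total PV = 20632.43758 + 62231.62469 = 82864.06227

€82864.06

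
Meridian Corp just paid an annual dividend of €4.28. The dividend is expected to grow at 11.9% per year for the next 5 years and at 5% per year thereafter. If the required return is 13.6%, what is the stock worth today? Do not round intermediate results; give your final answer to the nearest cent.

D_1 = 4.78932
D_2 = 5.35925
D_3 = 5.99700
D_4 = 6.71064
D_5 = 7.50921
Terminal value at year 5: TV = D_5×(1+g_2)/(r−g_2) = 7.88467/0.086 = 91.68220
P_0 = D_1/(1+r)^1 + D_2/(1+r)^2 + D_3/(1+r)^3 + D_4/(1+r)^4 + D_5/(1+r)^5 + TV/(1+r)^5
    = 4.21595 + 4.15286 + 4.09071 + 4.02950 + 3.96920 + 48.46111 = 68.91933

€68.92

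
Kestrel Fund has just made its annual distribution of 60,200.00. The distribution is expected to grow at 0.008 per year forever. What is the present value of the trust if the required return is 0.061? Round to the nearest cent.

1144935.85

D₁ = D₀ × (1 + g) = 60,200.00 × 1.008 = 60,681.6000
Growing perpetuity: P = D₁ / (r − g) = 60,681.6000 / (0.061 − 0.008) = 1,144,935.85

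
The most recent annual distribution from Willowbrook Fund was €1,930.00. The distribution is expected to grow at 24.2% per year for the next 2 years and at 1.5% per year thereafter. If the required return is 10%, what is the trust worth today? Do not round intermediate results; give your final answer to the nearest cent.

€34020.31

D_1 = 2397.06000
D_2 = 2977.14852
Terminal value at year 2: TV = D_2×(1+g_2)/(r−g_2) = 3021.80575/0.085 = 35550.65586
P_0 = D_1/(1+r)^1 + D_2/(1+r)^2 + TV/(1+r)^2
    = 2179.14545 + 2460.45332 + 29380.70732 = 34020.30610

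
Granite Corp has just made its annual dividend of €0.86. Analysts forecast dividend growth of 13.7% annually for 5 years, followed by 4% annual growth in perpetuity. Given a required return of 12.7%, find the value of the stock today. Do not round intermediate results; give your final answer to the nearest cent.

€15.16

D_1 = 0.97782
D_2 = 1.11178
D_3 = 1.26410
D_4 = 1.43728
D_5 = 1.63418
Terminal value at year 5: TV = D_5×(1+g_2)/(r−g_2) = 1.69955/0.087 = 19.53507
P_0 = D_1/(1+r)^1 + D_2/(1+r)^2 + D_3/(1+r)^3 + D_4/(1+r)^4 + D_5/(1+r)^5 + TV/(1+r)^5
    = 0.86763 + 0.87533 + 0.88310 + 0.89093 + 0.89884 + 10.74472 = 15.16055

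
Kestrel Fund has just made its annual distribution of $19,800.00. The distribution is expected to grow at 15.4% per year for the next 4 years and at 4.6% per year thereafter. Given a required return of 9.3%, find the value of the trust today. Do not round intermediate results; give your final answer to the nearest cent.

$638456.91

D_1 = 22849.20000
D_2 = 26367.97680
D_3 = 30428.64523
D_4 = 35114.65659
Terminal value at year 4: TV = D_4×(1+g_2)/(r−g_2) = 36729.93080/0.047 = 781487.88926
P_0 = D_1/(1+r)^1 + D_2/(1+r)^2 + D_3/(1+r)^3 + D_4/(1+r)^4 + TV/(1+r)^4
    = 20905.03202 + 22071.73555 + 23303.55244 + 24604.11667 + 547572.46888 = 638456.90556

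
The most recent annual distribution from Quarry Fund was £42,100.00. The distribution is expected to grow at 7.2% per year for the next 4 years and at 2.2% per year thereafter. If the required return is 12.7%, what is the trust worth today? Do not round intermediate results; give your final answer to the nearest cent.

£484282.27

D_1 = 45131.20000
D_2 = 48380.64640
D_3 = 51864.05294
D_4 = 55598.26475
Terminal value at year 4: TV = D_4×(1+g_2)/(r−g_2) = 56821.42658/0.105 = 541156.44359
P_0 = D_1/(1+r)^1 + D_2/(1+r)^2 + D_3/(1+r)^3 + D_4/(1+r)^4 + TV/(1+r)^4
    = 40045.43035 + 38091.12807 + 36232.19990 + 34463.99139 + 335449.51616 = 484282.26586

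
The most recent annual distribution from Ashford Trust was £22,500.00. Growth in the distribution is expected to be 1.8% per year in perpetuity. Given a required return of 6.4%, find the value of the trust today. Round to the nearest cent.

D₁ = D₀ × (1 + g) = £22,500.00 × 1.018 = £22,905.0000
Growing perpetuity: P = D₁ / (r − g) = £22,905.0000 / (0.064 − 0.018) = £497,934.78

£497934.78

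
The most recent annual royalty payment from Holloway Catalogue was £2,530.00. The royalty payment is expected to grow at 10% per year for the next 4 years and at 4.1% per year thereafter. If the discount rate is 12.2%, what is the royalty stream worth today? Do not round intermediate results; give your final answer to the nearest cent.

D_1 = 2783.00000
D_2 = 3061.30000
D_3 = 3367.43000
D_4 = 3704.17300
Terminal value at year 4: TV = D_4×(1+g_2)/(r−g_2) = 3856.04409/0.081 = 47605.48263
P_0 = D_1/(1+r)^1 + D_2/(1+r)^2 + D_3/(1+r)^3 + D_4/(1+r)^4 + TV/(1+r)^4
    = 2480.39216 + 2431.75702 + 2384.07551 + 2337.32893 + 30039.00511 = 39672.55872

£39672.56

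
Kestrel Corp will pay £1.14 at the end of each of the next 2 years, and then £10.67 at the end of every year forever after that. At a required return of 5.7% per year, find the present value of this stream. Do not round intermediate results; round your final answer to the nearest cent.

£169.65

PV of 2-year annuity: £1.14 × [1 − (1+0.057)^−2] / 0.057 = 2.09889
Perpetuity value at year 2: £10.67 / 0.057 = 187.19298
PV of perpetuity: 187.19298 / (1+0.057)^2 = 167.54813
Total PV = 2.09889 + 167.54813 = 169.64702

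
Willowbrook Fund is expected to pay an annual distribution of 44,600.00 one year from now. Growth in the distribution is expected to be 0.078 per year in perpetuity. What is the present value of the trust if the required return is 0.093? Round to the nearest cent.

2973333.33

Growing perpetuity: P = D₁ / (r − g) = 44,600.0000 / (0.093 − 0.078) = 2,973,333.33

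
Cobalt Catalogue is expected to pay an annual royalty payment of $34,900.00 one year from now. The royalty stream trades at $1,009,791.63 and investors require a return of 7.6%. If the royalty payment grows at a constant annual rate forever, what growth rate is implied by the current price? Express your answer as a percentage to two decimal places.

4.14%

P = D₁/(r−g) ⇒ g = r − D₁/P = 0.076 − $34,900.00/$1,009,791.63 = 0.041438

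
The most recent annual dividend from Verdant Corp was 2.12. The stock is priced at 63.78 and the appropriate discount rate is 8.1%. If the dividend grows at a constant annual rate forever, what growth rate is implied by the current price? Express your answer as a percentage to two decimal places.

P = D₀(1+g)/(r−g) ⇒ P(r−g) = D₀(1+g) ⇒ g(P+D₀) = P·r − D₀
g = (P·r − D₀)/(P + D₀) = (63.78×0.081 − 2.12) / (63.78 + 2.12) = 0.046224

4.62%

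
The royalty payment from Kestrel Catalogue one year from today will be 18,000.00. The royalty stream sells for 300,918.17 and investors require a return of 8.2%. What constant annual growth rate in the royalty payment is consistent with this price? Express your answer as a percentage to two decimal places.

P = D₁/(r−g) ⇒ g = r − D₁/P = 0.082 − 18,000.00/300,918.17 = 0.022183

2.22%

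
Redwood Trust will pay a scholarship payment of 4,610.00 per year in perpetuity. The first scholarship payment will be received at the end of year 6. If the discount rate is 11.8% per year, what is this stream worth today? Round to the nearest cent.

Value at end of year 5: C / r = 4,610.00 / 0.118 = 39,067.7966
Discount to today: PV = 39,067.7966 / (1 + 0.118)^5 = 39,067.7966 / 1.746663 = 22,367.11

22367.11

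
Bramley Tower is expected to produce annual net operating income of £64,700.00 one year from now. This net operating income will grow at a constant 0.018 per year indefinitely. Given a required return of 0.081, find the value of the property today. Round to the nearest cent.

Growing perpetuity: P = D₁ / (r − g) = £64,700.0000 / (0.081 − 0.018) = £1,026,984.13

£1026984.13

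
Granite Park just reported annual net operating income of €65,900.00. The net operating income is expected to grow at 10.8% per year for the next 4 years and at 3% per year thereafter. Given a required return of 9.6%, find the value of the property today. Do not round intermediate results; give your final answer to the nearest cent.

€1345120.44

D_1 = 73017.20000
D_2 = 80903.05760
D_3 = 89640.58782
D_4 = 99321.77131
Terminal value at year 4: TV = D_4×(1+g_2)/(r−g_2) = 102301.42444/0.066 = 1550021.58249
P_0 = D_1/(1+r)^1 + D_2/(1+r)^2 + D_3/(1+r)^3 + D_4/(1+r)^4 + TV/(1+r)^4
    = 66621.53285 + 67350.96569 + 68088.38502 + 68833.87829 + 1074225.67630 = 1345120.43814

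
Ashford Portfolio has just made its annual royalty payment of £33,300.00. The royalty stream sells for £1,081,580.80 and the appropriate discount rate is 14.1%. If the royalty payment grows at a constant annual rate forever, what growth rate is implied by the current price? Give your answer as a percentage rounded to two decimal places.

10.69%

P = D₀(1+g)/(r−g) ⇒ P(r−g) = D₀(1+g) ⇒ g(P+D₀) = P·r − D₀
g = (P·r − D₀)/(P + D₀) = (£1,081,580.80×0.141 − £33,300.00) / (£1,081,580.80 + £33,300.00) = 0.106920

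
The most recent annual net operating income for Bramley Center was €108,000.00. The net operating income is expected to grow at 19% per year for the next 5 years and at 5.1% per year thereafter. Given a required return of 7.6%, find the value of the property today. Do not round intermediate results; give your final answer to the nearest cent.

D_1 = 128520.00000
D_2 = 152938.80000
D_3 = 181997.17200
D_4 = 216576.63468
D_5 = 257726.19527
Terminal value at year 5: TV = D_5×(1+g_2)/(r−g_2) = 270870.23123/0.025 = 10834809.24912
P_0 = D_1/(1+r)^1 + D_2/(1+r)^2 + D_3/(1+r)^3 + D_4/(1+r)^4 + D_5/(1+r)^5 + TV/(1+r)^5
    = 119442.37918 + 132097.05504 + 146092.46794 + 161570.66621 + 178688.74795 + 7512074.96385 = 8249966.28018

€8249966.28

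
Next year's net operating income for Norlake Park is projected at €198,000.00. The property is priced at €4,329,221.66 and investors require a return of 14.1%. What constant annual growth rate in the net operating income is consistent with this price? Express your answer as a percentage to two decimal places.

9.53%

P = D₁/(r−g) ⇒ g = r − D₁/P = 0.141 − €198,000.00/€4,329,221.66 = 0.095264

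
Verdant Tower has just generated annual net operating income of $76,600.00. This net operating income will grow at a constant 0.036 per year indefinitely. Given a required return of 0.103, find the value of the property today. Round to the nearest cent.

$1184441.79

D₁ = D₀ × (1 + g) = $76,600.00 × 1.036 = $79,357.6000
Growing perpetuity: P = D₁ / (r − g) = $79,357.6000 / (0.103 − 0.036) = $1,184,441.79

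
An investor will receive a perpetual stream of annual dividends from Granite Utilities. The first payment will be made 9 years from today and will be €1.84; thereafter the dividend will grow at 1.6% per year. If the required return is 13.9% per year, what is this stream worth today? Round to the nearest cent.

Value at end of year 8: C₁ / (r − g) = €1.84 / (0.139 − 0.016) = €14.9593
Discount to today: PV = €14.9593 / (1 + 0.139)^8 = €14.9593 / 2.832630 = €5.28

€5.28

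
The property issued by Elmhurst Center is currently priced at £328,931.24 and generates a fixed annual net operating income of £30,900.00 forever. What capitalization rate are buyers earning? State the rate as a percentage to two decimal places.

9.39%

P = C/r ⇒ r = C/P = £30,900.00/£328,931.24 = 0.093941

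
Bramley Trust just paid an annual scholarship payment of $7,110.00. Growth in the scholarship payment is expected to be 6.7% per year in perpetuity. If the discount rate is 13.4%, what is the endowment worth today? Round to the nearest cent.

D₁ = D₀ × (1 + g) = $7,110.00 × 1.067 = $7,586.3700
Growing perpetuity: P = D₁ / (r − g) = $7,586.3700 / (0.134 − 0.067) = $113,229.40

$113229.40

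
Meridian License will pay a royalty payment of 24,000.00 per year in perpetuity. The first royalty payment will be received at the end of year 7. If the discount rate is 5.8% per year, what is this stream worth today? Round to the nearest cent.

295032.08

Value at end of year 6: C / r = 24,000.00 / 0.058 = 413,793.1034
Discount to today: PV = 413,793.1034 / (1 + 0.058)^6 = 413,793.1034 / 1.402536 = 295,032.08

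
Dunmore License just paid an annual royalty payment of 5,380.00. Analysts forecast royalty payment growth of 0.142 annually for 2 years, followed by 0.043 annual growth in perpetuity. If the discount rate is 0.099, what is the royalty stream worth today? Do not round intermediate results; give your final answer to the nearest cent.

D_1 = 6143.96000
D_2 = 7016.40232
Terminal value at year 2: TV = D_2×(1+g_2)/(r−g_2) = 7318.10762/0.056 = 130680.49321
P_0 = D_1/(1+r)^1 + D_2/(1+r)^2 + TV/(1+r)^2
    = 5590.50045 + 5809.23705 + 108197.04008 = 119596.77759

119596.78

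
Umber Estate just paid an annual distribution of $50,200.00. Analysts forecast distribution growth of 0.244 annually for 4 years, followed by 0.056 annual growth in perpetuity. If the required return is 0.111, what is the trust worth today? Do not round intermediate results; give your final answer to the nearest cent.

D_1 = 62448.80000
D_2 = 77686.30720
D_3 = 96641.76616
D_4 = 120222.35710
Terminal value at year 4: TV = D_4×(1+g_2)/(r−g_2) = 126954.80910/0.055 = 2308269.25630
P_0 = D_1/(1+r)^1 + D_2/(1+r)^2 + D_3/(1+r)^3 + D_4/(1+r)^4 + TV/(1+r)^4
    = 56209.54095 + 62938.49590 + 70472.98731 + 78909.44754 + 1515061.39272 = 1783591.86442

$1783591.86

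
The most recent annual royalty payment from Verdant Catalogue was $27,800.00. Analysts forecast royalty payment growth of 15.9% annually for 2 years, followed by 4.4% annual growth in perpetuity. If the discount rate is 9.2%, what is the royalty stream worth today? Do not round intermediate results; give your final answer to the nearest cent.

D_1 = 32220.20000
D_2 = 37343.21180
Terminal value at year 2: TV = D_2×(1+g_2)/(r−g_2) = 38986.31312/0.048 = 812214.85665
P_0 = D_1/(1+r)^1 + D_2/(1+r)^2 + TV/(1+r)^2
    = 29505.67766 + 31316.00769 + 681123.16737 = 741944.85272

$741944.85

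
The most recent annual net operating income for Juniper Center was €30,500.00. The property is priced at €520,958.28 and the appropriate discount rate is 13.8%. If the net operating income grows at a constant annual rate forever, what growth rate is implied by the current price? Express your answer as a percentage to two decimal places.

P = D₀(1+g)/(r−g) ⇒ P(r−g) = D₀(1+g) ⇒ g(P+D₀) = P·r − D₀
g = (P·r − D₀)/(P + D₀) = (€520,958.28×0.138 − €30,500.00) / (€520,958.28 + €30,500.00) = 0.075060

7.51%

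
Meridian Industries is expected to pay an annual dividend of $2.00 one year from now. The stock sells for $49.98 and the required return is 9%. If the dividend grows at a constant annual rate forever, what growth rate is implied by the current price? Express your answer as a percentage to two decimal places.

P = D₁/(r−g) ⇒ g = r − D₁/P = 0.09 − $2.00/$49.98 = 0.049984

5.00%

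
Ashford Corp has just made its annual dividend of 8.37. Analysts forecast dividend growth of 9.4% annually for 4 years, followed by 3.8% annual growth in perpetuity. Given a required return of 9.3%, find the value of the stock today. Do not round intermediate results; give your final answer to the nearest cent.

192.10

D_1 = 9.15678
D_2 = 10.01752
D_3 = 10.95916
D_4 = 11.98933
Terminal value at year 4: TV = D_4×(1+g_2)/(r−g_2) = 12.44492/0.055 = 226.27127
P_0 = D_1/(1+r)^1 + D_2/(1+r)^2 + D_3/(1+r)^3 + D_4/(1+r)^4 + TV/(1+r)^4
    = 8.37766 + 8.38532 + 8.39299 + 8.40067 + 158.54362 = 192.10027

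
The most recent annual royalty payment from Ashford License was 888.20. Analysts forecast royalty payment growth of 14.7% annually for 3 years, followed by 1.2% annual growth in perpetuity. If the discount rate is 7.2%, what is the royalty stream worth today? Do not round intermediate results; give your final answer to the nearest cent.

D_1 = 1018.76540
D_2 = 1168.52391
D_3 = 1340.29693
Terminal value at year 3: TV = D_3×(1+g_2)/(r−g_2) = 1356.38049/0.06 = 22606.34154
P_0 = D_1/(1+r)^1 + D_2/(1+r)^2 + D_3/(1+r)^3 + TV/(1+r)^3
    = 950.34086 + 1016.82926 + 1087.96936 + 18350.41661 = 21405.55609

21405.56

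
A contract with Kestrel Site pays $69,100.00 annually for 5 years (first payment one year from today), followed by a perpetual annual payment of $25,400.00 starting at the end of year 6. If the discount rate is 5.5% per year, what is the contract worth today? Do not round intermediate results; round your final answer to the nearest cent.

$648429.61

PV of 5-year annuity: $69,100.00 × [1 − (1+0.055)^−5] / 0.055 = 295076.65727
Perpetuity value at year 5: $25,400.00 / 0.055 = 461818.18182
PV of perpetuity: 461818.18182 / (1+0.055)^5 = 353352.95614
Total PV = 295076.65727 + 353352.95614 = 648429.61340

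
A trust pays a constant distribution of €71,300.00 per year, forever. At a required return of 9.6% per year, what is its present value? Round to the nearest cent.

€742708.33

Level perpetuity: PV = C / r = €71,300.00 / 0.096 = €742,708.33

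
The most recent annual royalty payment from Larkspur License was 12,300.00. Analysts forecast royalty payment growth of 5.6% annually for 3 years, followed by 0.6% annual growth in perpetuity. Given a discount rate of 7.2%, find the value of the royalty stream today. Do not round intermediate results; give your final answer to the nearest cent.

D_1 = 12988.80000
D_2 = 13716.17280
D_3 = 14484.27848
Terminal value at year 3: TV = D_3×(1+g_2)/(r−g_2) = 14571.18415/0.066 = 220775.51739
P_0 = D_1/(1+r)^1 + D_2/(1+r)^2 + D_3/(1+r)^3 + TV/(1+r)^3
    = 12116.41791 + 11935.57585 + 11757.43293 + 179211.78070 = 215021.20740

215021.21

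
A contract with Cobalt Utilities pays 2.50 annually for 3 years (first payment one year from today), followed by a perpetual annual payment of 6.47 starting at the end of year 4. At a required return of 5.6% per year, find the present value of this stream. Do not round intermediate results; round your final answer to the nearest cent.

PV of 3-year annuity: 2.50 × [1 − (1+0.056)^−3] / 0.056 = 6.73229
Perpetuity value at year 3: 6.47 / 0.056 = 115.53571
PV of perpetuity: 115.53571 / (1+0.056)^3 = 98.11254
Total PV = 6.73229 + 98.11254 = 104.84483

104.84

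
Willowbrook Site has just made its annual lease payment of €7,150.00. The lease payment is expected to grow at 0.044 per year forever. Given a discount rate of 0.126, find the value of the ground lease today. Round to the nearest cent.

€91031.71

D₁ = D₀ × (1 + g) = €7,150.00 × 1.044 = €7,464.6000
Growing perpetuity: P = D₁ / (r − g) = €7,464.6000 / (0.126 − 0.044) = €91,031.71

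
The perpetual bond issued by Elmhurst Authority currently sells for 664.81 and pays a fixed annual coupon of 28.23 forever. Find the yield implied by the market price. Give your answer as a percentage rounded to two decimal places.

4.25%

P = C/r ⇒ r = C/P = 28.23/664.81 = 0.042463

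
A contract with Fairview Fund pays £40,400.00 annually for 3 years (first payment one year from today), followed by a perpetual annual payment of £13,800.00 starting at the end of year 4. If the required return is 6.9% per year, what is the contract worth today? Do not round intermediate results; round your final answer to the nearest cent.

£269934.54

PV of 3-year annuity: £40,400.00 × [1 − (1+0.069)^−3] / 0.069 = 106216.37357
Perpetuity value at year 3: £13,800.00 / 0.069 = 200000.00000
PV of perpetuity: 200000.00000 / (1+0.069)^3 = 163718.16942
Total PV = 106216.37357 + 163718.16942 = 269934.54300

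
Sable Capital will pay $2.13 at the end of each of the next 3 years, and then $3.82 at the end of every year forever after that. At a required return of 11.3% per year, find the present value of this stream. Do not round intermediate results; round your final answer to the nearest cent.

PV of 3-year annuity: $2.13 × [1 − (1+0.113)^−3] / 0.113 = 5.17807
Perpetuity value at year 3: $3.82 / 0.113 = 33.80531
PV of perpetuity: 33.80531 / (1+0.113)^3 = 24.51881
Total PV = 5.17807 + 24.51881 = 29.69689

$29.70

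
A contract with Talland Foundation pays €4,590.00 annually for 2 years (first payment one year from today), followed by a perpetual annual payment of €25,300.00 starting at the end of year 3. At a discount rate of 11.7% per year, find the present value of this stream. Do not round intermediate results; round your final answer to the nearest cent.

PV of 2-year annuity: €4,590.00 × [1 − (1+0.117)^−2] / 0.117 = 7788.02250
Perpetuity value at year 2: €25,300.00 / 0.117 = 216239.31624
PV of perpetuity: 216239.31624 / (1+0.117)^2 = 173311.87198
Total PV = 7788.02250 + 173311.87198 = 181099.89448

€181099.89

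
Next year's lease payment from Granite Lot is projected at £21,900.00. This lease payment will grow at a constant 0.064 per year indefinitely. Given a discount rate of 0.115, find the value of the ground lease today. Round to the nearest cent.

£429411.76

Growing perpetuity: P = D₁ / (r − g) = £21,900.0000 / (0.115 − 0.064) = £429,411.76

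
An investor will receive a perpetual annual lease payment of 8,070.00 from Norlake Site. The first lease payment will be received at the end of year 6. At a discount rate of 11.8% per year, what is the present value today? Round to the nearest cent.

39154.57

Value at end of year 5: C / r = 8,070.00 / 0.118 = 68,389.8305
Discount to today: PV = 68,389.8305 / (1 + 0.118)^5 = 68,389.8305 / 1.746663 = 39,154.57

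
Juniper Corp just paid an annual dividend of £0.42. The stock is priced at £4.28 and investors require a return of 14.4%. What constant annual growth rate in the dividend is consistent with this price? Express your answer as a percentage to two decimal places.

4.18%

P = D₀(1+g)/(r−g) ⇒ P(r−g) = D₀(1+g) ⇒ g(P+D₀) = P·r − D₀
g = (P·r − D₀)/(P + D₀) = (£4.28×0.144 − £0.42) / (£4.28 + £0.42) = 0.041770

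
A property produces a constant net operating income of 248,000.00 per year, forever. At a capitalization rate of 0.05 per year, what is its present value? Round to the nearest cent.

Level perpetuity: PV = C / r = 248,000.00 / 0.05 = 4,960,000.00

4960000.00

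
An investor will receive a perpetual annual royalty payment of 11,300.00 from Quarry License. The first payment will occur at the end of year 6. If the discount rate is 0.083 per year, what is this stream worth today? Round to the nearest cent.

91381.45

Value at end of year 5: C / r = 11,300.00 / 0.083 = 136,144.5783
Discount to today: PV = 136,144.5783 / (1 + 0.083)^5 = 136,144.5783 / 1.489849 = 91,381.45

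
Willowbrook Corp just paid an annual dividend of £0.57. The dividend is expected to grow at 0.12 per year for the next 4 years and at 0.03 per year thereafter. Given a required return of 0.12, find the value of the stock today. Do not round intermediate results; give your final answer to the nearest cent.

D_1 = 0.63840
D_2 = 0.71501
D_3 = 0.80081
D_4 = 0.89691
Terminal value at year 4: TV = D_4×(1+g_2)/(r−g_2) = 0.92381/0.09 = 10.26459
P_0 = D_1/(1+r)^1 + D_2/(1+r)^2 + D_3/(1+r)^3 + D_4/(1+r)^4 + TV/(1+r)^4
    = 0.57000 + 0.57000 + 0.57000 + 0.57000 + 6.52333 = 8.80333

£8.80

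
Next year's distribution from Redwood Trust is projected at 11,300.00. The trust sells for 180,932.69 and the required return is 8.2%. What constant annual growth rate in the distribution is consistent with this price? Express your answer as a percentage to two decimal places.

P = D₁/(r−g) ⇒ g = r − D₁/P = 0.082 − 11,300.00/180,932.69 = 0.019546

1.95%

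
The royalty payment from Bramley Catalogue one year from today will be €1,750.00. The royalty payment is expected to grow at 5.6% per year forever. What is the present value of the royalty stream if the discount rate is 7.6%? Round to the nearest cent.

Growing perpetuity: P = D₁ / (r − g) = €1,750.0000 / (0.076 − 0.056) = €87,500.00

€87500.00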